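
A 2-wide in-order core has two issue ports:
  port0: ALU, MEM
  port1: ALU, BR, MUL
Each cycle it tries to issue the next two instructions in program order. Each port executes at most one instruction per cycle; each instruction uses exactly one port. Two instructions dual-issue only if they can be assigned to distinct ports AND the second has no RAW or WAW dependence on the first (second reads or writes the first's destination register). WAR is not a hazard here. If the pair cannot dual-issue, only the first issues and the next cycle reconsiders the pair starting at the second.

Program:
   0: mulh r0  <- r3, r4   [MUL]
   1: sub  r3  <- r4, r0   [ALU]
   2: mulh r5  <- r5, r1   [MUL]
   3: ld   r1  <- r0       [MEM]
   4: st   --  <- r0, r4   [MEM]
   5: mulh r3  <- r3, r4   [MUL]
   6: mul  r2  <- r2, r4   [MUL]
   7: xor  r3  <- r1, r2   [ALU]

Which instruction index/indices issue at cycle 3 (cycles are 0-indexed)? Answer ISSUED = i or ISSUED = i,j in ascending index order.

ISSUED = 4,5

c0: i0 mulh  RAW r0
c1: i1/i2 sub/mulh  pair
c2: i3 ld  no-port MEM/MEM
c3: i4/i5 st/mulh  pair
c4: i6 mul  RAW r2
c5: i7 xor  tail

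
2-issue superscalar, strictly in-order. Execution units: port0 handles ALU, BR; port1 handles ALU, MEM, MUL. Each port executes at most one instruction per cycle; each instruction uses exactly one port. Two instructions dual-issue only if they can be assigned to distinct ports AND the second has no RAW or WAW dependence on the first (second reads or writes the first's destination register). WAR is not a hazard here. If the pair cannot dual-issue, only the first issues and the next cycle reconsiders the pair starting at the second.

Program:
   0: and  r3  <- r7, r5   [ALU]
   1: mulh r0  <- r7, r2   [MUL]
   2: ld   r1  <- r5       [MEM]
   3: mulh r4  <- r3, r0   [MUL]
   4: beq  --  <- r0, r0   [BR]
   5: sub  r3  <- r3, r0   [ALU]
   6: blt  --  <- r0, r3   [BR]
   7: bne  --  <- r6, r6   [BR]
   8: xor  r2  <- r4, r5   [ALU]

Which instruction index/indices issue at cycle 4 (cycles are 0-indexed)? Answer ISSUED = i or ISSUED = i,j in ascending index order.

ISSUED = 6

t=0 i0&i1:and mulh ; pair
t=1 i2:ld ; no-port MEM/MUL
t=2 i3&i4:mulh beq ; pair
t=3 i5:sub ; RAW r3
t=4 i6:blt ; no-port BR/BR
t=5 i7&i8:bne xor ; pair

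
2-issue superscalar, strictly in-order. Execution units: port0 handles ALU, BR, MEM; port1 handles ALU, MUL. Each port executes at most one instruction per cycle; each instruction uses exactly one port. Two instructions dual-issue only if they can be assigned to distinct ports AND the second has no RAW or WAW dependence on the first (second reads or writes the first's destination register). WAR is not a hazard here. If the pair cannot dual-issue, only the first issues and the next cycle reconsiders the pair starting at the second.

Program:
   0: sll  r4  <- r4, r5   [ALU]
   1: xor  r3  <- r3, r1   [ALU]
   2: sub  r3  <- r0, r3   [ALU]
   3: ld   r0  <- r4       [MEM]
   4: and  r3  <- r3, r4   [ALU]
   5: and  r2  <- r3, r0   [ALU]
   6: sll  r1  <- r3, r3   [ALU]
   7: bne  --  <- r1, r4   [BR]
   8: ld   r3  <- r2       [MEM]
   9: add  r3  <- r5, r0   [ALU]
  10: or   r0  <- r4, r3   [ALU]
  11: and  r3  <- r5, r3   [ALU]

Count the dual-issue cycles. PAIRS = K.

PAIRS = 4

0. sll.ALU+xor.ALU @i0+i1  | pair
1. sub.ALU+ld.MEM @i2+i3  | pair
2. and.ALU @i4  | RAW r3
3. and.ALU+sll.ALU @i5+i6  | pair
4. bne.BR @i7  | no-port BR/MEM
5. ld.MEM @i8  | WAW r3
6. add.ALU @i9  | RAW r3
7. or.ALU+and.ALU @i10+i11  | pair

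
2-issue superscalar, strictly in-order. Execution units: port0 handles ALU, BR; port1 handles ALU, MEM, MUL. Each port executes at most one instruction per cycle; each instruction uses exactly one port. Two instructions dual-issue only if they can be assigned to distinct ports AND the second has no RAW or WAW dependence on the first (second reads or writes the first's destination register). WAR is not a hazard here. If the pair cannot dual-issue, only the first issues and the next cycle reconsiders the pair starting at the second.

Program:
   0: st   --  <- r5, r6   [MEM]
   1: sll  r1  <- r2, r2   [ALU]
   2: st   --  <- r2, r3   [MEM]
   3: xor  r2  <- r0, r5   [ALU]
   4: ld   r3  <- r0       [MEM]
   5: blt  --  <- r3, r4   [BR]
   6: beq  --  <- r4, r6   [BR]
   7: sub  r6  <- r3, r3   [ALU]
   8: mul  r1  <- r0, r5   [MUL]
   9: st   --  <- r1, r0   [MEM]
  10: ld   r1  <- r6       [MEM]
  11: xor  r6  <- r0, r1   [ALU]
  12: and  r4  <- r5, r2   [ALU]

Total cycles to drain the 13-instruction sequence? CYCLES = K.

#0 head=0: st/sll i0/i1 pair
#1 head=2: st/xor i2/i3 pair
#2 head=4: ld i4 RAW r3
#3 head=5: blt i5 no-port BR/BR
#4 head=6: beq/sub i6/i7 pair
#5 head=8: mul i8 no-port MUL/MEM
#6 head=9: st i9 no-port MEM/MEM
#7 head=10: ld i10 RAW r1
#8 head=11: xor/and i11/i12 pair

CYCLES = 9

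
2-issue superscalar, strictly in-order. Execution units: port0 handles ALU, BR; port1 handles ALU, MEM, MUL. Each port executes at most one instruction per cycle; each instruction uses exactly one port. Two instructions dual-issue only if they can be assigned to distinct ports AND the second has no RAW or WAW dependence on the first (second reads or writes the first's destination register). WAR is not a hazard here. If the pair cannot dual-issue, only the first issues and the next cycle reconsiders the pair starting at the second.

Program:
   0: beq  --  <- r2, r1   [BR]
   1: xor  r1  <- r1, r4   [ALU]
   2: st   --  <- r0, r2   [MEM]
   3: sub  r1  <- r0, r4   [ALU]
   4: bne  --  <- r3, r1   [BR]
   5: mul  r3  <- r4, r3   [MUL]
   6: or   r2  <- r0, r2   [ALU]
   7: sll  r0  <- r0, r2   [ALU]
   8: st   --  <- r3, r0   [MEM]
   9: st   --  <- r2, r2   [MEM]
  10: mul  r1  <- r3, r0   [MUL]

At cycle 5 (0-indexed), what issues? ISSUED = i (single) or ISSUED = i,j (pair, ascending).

  cy0 -> i0/i1 (beq.BR+xor.ALU) dual
  cy1 -> i2/i3 (st.MEM+sub.ALU) dual
  cy2 -> i4/i5 (bne.BR+mul.MUL) dual
  cy3 -> i6 (or.ALU) RAW r2
  cy4 -> i7 (sll.ALU) RAW r0
  cy5 -> i8 (st.MEM) no-port MEM/MEM
  cy6 -> i9 (st.MEM) no-port MEM/MUL
  cy7 -> i10 (mul.MUL) tail

ISSUED = 8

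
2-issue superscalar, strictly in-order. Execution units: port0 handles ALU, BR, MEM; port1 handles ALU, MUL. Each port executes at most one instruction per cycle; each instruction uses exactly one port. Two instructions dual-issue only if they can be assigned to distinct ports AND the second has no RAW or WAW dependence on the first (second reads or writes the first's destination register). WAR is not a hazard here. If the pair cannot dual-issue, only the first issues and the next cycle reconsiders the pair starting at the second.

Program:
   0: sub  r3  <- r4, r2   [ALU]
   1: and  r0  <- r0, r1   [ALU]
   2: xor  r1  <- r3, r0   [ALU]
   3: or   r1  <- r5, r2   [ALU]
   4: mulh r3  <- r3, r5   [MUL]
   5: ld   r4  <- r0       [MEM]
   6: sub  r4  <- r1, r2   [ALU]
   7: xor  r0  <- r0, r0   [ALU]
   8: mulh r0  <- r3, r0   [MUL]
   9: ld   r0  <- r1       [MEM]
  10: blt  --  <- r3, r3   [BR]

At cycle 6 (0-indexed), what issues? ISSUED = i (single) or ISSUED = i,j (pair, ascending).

0. sub/and @i0&i1  | pair
1. xor @i2  | WAW r1
2. or/mulh @i3&i4  | pair
3. ld @i5  | WAW r4
4. sub/xor @i6&i7  | pair
5. mulh @i8  | WAW r0
6. ld @i9  | no-port MEM/BR
7. blt @i10  | tail

ISSUED = 9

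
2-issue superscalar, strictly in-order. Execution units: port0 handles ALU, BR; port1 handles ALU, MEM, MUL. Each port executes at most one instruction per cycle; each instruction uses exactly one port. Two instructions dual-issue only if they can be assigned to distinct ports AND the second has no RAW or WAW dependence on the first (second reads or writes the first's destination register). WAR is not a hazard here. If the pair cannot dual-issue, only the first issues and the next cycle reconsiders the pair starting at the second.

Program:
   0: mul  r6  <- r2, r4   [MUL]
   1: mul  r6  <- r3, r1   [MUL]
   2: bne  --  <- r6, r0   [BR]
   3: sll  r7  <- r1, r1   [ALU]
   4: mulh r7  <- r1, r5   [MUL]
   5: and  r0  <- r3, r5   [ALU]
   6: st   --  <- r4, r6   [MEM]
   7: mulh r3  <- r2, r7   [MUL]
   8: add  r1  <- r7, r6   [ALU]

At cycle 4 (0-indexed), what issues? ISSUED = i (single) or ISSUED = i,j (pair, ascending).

ISSUED = 6

[0] i0  mul.MUL  -- no-port MUL/MUL
[1] i1  mul.MUL  -- RAW r6
[2] i2,i3  bne.BR;sll.ALU  -- pair
[3] i4,i5  mulh.MUL;and.ALU  -- pair
[4] i6  st.MEM  -- no-port MEM/MUL
[5] i7,i8  mulh.MUL;add.ALU  -- pair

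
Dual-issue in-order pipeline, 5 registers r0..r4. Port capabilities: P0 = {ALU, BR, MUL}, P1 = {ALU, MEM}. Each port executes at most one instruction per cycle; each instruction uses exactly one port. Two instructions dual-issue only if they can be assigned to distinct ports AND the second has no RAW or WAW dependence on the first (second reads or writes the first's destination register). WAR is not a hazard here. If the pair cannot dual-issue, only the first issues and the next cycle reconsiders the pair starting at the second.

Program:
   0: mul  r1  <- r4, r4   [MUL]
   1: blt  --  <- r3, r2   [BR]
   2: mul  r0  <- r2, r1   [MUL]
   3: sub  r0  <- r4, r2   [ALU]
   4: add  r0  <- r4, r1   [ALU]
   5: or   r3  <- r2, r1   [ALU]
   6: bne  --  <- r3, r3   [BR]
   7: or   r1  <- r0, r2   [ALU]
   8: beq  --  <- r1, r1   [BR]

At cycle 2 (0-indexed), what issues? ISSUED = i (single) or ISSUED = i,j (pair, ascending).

ISSUED = 2

c0: i0 mul  no-port MUL/BR
c1: i1 blt  no-port BR/MUL
c2: i2 mul  WAW r0
c3: i3 sub  WAW r0
c4: i4+i5 add/or  2-wide
c5: i6+i7 bne/or  2-wide
c6: i8 beq  tail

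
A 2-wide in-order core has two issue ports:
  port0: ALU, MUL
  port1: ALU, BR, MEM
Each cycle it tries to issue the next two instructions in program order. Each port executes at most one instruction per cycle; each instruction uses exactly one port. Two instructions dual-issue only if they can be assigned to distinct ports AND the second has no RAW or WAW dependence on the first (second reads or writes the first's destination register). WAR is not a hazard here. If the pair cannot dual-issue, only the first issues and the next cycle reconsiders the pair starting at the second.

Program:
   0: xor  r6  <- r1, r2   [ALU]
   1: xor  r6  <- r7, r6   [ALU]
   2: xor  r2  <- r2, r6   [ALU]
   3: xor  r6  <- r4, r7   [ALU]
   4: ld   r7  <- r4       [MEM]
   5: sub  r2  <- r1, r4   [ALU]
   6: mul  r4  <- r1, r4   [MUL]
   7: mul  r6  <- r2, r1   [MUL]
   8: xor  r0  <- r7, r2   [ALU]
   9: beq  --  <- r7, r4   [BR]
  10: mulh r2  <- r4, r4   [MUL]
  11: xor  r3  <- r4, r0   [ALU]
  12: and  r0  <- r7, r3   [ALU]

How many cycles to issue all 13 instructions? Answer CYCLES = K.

[0] i0  xor  -- RAW+WAW r6
[1] i1  xor  -- RAW r6
[2] i2&i3  xor xor  -- pair
[3] i4&i5  ld sub  -- pair
[4] i6  mul  -- no-port MUL/MUL
[5] i7&i8  mul xor  -- pair
[6] i9&i10  beq mulh  -- pair
[7] i11  xor  -- RAW r3
[8] i12  and  -- tail

CYCLES = 9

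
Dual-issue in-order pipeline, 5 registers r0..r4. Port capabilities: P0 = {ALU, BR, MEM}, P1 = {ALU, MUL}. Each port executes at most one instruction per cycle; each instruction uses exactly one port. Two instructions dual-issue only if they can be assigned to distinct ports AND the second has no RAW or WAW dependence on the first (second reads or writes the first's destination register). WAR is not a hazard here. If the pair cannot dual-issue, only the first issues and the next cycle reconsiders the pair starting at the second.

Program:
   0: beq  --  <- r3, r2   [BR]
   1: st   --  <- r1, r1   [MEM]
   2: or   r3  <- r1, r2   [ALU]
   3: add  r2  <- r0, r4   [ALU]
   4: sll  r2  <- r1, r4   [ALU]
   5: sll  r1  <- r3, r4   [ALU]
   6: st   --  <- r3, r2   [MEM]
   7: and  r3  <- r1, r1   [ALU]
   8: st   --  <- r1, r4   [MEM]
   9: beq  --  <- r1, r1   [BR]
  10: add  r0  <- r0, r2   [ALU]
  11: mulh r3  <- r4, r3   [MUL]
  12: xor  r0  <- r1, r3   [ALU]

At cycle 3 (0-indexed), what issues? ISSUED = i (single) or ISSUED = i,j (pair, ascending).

ISSUED = 4,5

0. beq @i0  | no-port BR/MEM
1. st/or @i1&i2  | dual
2. add @i3  | WAW r2
3. sll/sll @i4&i5  | dual
4. st/and @i6&i7  | dual
5. st @i8  | no-port MEM/BR
6. beq/add @i9&i10  | dual
7. mulh @i11  | RAW r3
8. xor @i12  | tail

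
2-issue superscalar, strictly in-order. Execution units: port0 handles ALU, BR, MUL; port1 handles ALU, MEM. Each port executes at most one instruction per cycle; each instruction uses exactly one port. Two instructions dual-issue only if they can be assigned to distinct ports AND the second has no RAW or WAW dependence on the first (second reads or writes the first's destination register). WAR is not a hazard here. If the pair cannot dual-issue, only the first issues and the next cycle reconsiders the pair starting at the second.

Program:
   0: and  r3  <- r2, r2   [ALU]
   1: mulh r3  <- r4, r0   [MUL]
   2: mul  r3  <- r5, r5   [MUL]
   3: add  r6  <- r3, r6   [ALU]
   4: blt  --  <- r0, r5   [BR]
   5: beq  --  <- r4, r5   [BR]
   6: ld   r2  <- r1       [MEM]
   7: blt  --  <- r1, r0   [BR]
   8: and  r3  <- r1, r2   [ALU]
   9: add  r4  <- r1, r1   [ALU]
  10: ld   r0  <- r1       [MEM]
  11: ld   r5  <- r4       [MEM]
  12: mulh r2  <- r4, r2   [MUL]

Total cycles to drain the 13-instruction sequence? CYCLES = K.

c0: i0 and.ALU  WAW r3
c1: i1 mulh.MUL  no-port MUL/MUL
c2: i2 mul.MUL  RAW r3
c3: i3+i4 add.ALU+blt.BR  2-wide
c4: i5+i6 beq.BR+ld.MEM  2-wide
c5: i7+i8 blt.BR+and.ALU  2-wide
c6: i9+i10 add.ALU+ld.MEM  2-wide
c7: i11+i12 ld.MEM+mulh.MUL  2-wide

CYCLES = 8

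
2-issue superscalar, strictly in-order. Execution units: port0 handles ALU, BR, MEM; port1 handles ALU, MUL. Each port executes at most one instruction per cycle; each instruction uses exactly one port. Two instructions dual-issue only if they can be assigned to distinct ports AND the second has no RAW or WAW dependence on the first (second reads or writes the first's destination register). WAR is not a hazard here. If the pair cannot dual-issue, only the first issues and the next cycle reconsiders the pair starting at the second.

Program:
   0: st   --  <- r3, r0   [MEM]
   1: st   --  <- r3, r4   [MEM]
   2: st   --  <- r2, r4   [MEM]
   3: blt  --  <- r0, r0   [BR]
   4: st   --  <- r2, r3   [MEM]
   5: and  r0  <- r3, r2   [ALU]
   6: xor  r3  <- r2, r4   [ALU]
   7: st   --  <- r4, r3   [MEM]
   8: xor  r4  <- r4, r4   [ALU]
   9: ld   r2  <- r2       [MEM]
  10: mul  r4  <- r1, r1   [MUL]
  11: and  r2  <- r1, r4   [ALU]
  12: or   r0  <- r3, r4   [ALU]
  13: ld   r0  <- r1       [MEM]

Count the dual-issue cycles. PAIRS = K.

#0 head=0: st.MEM i0 no-port MEM/MEM
#1 head=1: st.MEM i1 no-port MEM/MEM
#2 head=2: st.MEM i2 no-port MEM/BR
#3 head=3: blt.BR i3 no-port BR/MEM
#4 head=4: st.MEM+and.ALU i4/i5 2-wide
#5 head=6: xor.ALU i6 RAW r3
#6 head=7: st.MEM+xor.ALU i7/i8 2-wide
#7 head=9: ld.MEM+mul.MUL i9/i10 2-wide
#8 head=11: and.ALU+or.ALU i11/i12 2-wide
#9 head=13: ld.MEM i13 tail

PAIRS = 4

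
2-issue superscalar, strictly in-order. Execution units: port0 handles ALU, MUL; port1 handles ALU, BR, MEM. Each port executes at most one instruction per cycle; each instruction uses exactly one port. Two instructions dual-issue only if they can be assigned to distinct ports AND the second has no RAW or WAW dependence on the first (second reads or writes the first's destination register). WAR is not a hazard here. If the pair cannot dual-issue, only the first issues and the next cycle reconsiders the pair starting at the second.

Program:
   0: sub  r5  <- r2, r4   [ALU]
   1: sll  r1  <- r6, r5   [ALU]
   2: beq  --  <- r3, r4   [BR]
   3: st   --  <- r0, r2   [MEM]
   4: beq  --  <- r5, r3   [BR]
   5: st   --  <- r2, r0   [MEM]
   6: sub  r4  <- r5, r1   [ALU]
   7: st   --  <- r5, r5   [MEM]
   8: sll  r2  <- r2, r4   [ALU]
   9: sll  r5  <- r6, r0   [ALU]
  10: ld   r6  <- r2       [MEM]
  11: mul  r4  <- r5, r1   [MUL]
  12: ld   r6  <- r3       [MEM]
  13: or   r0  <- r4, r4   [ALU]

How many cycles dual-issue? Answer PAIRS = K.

c0: i0 sub  RAW r5
c1: i1&i2 sll;beq  pair
c2: i3 st  no-port MEM/BR
c3: i4 beq  no-port BR/MEM
c4: i5&i6 st;sub  pair
c5: i7&i8 st;sll  pair
c6: i9&i10 sll;ld  pair
c7: i11&i12 mul;ld  pair
c8: i13 or  tail

PAIRS = 5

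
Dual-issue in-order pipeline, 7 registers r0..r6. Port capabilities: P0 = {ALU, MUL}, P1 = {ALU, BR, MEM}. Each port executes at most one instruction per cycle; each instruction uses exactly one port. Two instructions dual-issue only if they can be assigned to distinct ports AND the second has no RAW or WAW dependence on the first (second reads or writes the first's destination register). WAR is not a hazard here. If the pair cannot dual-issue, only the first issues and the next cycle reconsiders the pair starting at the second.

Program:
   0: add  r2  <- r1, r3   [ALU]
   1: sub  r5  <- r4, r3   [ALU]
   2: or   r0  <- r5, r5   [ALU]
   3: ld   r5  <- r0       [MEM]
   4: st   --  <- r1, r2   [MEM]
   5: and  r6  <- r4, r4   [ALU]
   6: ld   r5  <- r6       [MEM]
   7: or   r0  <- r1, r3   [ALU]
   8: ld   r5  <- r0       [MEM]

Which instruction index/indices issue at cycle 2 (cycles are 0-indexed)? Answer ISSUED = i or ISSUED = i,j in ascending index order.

ISSUED = 3

[0] i0,i1  add/sub  -- dual
[1] i2  or  -- RAW r0
[2] i3  ld  -- no-port MEM/MEM
[3] i4,i5  st/and  -- dual
[4] i6,i7  ld/or  -- dual
[5] i8  ld  -- tail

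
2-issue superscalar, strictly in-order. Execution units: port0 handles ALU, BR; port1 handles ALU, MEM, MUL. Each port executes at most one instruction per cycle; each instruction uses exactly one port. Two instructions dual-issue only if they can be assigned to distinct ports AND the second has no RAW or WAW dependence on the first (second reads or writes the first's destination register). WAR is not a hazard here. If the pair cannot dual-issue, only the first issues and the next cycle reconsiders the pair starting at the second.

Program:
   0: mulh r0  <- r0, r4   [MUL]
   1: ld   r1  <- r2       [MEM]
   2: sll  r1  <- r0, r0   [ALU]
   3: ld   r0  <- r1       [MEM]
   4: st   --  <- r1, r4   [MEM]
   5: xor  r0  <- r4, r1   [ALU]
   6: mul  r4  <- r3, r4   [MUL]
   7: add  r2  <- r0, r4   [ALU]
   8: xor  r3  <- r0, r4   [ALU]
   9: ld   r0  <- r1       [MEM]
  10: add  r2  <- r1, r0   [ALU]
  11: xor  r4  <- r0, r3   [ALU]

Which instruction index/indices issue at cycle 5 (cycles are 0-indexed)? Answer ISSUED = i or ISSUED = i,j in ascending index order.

ISSUED = 6

t=0 i0:mulh.MUL ; no-port MUL/MEM
t=1 i1:ld.MEM ; WAW r1
t=2 i2:sll.ALU ; RAW r1
t=3 i3:ld.MEM ; no-port MEM/MEM
t=4 i4/i5:st.MEM+xor.ALU ; pair
t=5 i6:mul.MUL ; RAW r4
t=6 i7/i8:add.ALU+xor.ALU ; pair
t=7 i9:ld.MEM ; RAW r0
t=8 i10/i11:add.ALU+xor.ALU ; pair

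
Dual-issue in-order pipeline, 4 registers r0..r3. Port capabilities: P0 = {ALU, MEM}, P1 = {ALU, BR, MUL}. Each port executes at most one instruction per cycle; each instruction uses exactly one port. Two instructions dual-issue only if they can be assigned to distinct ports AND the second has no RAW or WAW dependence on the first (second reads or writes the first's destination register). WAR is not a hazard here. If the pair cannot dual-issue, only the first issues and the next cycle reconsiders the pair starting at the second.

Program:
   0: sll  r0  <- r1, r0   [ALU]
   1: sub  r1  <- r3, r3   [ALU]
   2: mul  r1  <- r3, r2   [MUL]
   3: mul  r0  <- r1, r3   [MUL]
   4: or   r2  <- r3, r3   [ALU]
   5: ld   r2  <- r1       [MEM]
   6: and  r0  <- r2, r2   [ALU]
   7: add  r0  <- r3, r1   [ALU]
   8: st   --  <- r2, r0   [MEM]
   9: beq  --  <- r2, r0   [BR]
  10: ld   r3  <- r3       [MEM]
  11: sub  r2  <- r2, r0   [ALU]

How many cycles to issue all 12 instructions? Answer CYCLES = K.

CYCLES = 8

c0: i0,i1 sll/sub  dual
c1: i2 mul  no-port MUL/MUL
c2: i3,i4 mul/or  dual
c3: i5 ld  RAW r2
c4: i6 and  WAW r0
c5: i7 add  RAW r0
c6: i8,i9 st/beq  dual
c7: i10,i11 ld/sub  dual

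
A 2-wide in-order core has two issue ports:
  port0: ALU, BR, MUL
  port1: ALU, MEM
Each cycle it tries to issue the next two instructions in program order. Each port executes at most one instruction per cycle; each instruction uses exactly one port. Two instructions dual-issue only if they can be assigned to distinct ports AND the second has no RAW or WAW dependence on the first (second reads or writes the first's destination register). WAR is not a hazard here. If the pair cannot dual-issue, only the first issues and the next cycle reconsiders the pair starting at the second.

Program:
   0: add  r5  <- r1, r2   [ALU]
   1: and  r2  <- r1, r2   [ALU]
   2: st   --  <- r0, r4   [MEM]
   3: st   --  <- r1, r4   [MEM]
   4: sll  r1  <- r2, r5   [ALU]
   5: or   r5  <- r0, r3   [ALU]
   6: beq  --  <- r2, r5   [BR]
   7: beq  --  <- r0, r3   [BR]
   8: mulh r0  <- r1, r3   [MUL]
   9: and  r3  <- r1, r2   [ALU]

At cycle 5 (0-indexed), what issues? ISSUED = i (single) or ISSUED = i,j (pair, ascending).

ISSUED = 7

  cy0 -> i0,i1 (add.ALU+and.ALU) dual
  cy1 -> i2 (st.MEM) no-port MEM/MEM
  cy2 -> i3,i4 (st.MEM+sll.ALU) dual
  cy3 -> i5 (or.ALU) RAW r5
  cy4 -> i6 (beq.BR) no-port BR/BR
  cy5 -> i7 (beq.BR) no-port BR/MUL
  cy6 -> i8,i9 (mulh.MUL+and.ALU) dual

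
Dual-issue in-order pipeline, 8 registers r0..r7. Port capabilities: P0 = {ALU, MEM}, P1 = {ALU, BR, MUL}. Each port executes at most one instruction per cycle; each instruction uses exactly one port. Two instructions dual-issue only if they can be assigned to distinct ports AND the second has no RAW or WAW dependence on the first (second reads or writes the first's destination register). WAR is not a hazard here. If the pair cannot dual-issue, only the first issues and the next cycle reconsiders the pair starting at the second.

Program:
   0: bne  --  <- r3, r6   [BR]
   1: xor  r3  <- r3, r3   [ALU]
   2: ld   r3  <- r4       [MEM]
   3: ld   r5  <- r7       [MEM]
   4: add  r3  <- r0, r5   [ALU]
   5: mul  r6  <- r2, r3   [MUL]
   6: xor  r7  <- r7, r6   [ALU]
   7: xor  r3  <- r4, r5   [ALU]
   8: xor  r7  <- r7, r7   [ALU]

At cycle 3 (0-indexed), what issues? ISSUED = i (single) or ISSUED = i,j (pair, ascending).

ISSUED = 4

[0] i0+i1  bne.BR xor.ALU  -- 2-wide
[1] i2  ld.MEM  -- no-port MEM/MEM
[2] i3  ld.MEM  -- RAW r5
[3] i4  add.ALU  -- RAW r3
[4] i5  mul.MUL  -- RAW r6
[5] i6+i7  xor.ALU xor.ALU  -- 2-wide
[6] i8  xor.ALU  -- tail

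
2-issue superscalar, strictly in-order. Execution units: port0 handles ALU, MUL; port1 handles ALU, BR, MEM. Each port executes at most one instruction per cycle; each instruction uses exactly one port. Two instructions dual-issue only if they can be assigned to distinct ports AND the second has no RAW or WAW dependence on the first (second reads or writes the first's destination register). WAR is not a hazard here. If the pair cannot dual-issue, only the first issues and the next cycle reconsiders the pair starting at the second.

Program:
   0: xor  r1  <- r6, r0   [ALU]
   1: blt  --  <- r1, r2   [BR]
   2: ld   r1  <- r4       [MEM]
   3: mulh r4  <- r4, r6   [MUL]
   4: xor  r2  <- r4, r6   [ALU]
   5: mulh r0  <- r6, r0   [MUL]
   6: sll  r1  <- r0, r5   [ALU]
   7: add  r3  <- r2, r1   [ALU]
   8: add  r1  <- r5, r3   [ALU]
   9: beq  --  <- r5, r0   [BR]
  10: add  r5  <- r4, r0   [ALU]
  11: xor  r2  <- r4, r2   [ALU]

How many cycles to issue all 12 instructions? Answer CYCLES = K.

  cy0 -> i0 (xor.ALU) RAW r1
  cy1 -> i1 (blt.BR) no-port BR/MEM
  cy2 -> i2&i3 (ld.MEM+mulh.MUL) pair
  cy3 -> i4&i5 (xor.ALU+mulh.MUL) pair
  cy4 -> i6 (sll.ALU) RAW r1
  cy5 -> i7 (add.ALU) RAW r3
  cy6 -> i8&i9 (add.ALU+beq.BR) pair
  cy7 -> i10&i11 (add.ALU+xor.ALU) pair

CYCLES = 8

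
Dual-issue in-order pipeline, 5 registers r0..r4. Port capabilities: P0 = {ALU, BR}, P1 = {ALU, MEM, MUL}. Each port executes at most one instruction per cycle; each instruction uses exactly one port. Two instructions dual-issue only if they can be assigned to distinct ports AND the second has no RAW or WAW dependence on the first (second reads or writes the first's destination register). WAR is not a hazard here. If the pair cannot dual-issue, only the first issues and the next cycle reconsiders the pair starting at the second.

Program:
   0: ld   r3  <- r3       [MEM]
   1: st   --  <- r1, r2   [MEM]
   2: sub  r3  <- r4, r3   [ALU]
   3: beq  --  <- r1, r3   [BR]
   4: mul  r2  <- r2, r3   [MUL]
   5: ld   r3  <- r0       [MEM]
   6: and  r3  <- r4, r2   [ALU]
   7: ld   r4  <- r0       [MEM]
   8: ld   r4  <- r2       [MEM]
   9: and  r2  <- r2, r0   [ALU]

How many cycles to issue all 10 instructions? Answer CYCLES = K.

CYCLES = 6

#0 head=0: ld i0 no-port MEM/MEM
#1 head=1: st;sub i1&i2 pair
#2 head=3: beq;mul i3&i4 pair
#3 head=5: ld i5 WAW r3
#4 head=6: and;ld i6&i7 pair
#5 head=8: ld;and i8&i9 pair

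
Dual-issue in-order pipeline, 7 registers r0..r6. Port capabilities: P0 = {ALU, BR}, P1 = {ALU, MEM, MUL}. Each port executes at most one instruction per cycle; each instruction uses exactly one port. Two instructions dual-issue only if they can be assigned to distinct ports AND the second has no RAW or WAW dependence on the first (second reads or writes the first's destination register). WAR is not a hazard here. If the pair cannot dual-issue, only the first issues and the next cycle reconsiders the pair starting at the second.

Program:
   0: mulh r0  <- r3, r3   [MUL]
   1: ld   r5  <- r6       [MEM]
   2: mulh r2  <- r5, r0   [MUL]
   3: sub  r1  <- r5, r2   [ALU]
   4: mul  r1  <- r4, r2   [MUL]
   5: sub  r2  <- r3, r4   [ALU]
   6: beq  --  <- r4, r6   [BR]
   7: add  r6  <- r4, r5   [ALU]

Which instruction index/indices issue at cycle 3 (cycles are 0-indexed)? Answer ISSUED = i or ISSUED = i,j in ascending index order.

ISSUED = 3

0. mulh @i0  | no-port MUL/MEM
1. ld @i1  | no-port MEM/MUL
2. mulh @i2  | RAW r2
3. sub @i3  | WAW r1
4. mul+sub @i4&i5  | dual
5. beq+add @i6&i7  | dual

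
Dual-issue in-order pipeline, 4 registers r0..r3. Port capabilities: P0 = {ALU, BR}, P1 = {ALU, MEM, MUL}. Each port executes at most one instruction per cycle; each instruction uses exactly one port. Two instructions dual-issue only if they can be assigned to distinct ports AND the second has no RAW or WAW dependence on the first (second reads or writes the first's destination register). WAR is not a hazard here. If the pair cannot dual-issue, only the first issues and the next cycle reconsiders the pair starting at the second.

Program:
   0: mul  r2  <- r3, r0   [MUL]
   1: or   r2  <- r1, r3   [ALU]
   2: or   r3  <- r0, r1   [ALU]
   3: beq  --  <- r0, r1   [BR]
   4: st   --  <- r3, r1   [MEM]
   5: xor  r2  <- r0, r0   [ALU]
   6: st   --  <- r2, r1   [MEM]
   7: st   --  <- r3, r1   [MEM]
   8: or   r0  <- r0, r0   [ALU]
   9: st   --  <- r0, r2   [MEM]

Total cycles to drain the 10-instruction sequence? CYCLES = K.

CYCLES = 7

  cy0 -> i0 (mul.MUL) WAW r2
  cy1 -> i1+i2 (or.ALU;or.ALU) dual
  cy2 -> i3+i4 (beq.BR;st.MEM) dual
  cy3 -> i5 (xor.ALU) RAW r2
  cy4 -> i6 (st.MEM) no-port MEM/MEM
  cy5 -> i7+i8 (st.MEM;or.ALU) dual
  cy6 -> i9 (st.MEM) tail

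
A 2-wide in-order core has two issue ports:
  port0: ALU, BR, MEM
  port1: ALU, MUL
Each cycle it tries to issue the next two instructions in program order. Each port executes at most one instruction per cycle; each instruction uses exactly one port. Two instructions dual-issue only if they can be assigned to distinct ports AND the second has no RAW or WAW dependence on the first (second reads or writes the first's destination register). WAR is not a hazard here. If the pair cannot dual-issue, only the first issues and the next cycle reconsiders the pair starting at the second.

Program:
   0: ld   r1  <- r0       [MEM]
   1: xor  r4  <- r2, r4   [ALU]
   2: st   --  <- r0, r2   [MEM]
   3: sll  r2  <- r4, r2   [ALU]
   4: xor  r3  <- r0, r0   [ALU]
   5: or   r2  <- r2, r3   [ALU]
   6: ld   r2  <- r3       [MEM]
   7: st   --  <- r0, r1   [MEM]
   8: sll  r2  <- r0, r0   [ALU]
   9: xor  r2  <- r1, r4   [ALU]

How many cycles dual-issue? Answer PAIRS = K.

PAIRS = 3

[0] i0,i1  ld xor  -- 2-wide
[1] i2,i3  st sll  -- 2-wide
[2] i4  xor  -- RAW r3
[3] i5  or  -- WAW r2
[4] i6  ld  -- no-port MEM/MEM
[5] i7,i8  st sll  -- 2-wide
[6] i9  xor  -- tail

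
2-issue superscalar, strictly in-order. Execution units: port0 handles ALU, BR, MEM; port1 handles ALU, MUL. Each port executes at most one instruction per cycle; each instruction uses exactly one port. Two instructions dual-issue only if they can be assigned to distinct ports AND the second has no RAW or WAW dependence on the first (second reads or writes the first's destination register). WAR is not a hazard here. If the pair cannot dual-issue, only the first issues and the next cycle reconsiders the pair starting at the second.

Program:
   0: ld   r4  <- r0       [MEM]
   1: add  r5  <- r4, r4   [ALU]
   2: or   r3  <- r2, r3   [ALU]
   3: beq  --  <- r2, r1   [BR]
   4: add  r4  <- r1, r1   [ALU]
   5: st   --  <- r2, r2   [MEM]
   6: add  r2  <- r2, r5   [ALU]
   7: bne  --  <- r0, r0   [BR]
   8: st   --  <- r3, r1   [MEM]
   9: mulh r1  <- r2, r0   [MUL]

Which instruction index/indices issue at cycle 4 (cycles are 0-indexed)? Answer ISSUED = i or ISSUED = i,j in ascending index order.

c0: i0 ld.MEM  RAW r4
c1: i1+i2 add.ALU;or.ALU  pair
c2: i3+i4 beq.BR;add.ALU  pair
c3: i5+i6 st.MEM;add.ALU  pair
c4: i7 bne.BR  no-port BR/MEM
c5: i8+i9 st.MEM;mulh.MUL  pair

ISSUED = 7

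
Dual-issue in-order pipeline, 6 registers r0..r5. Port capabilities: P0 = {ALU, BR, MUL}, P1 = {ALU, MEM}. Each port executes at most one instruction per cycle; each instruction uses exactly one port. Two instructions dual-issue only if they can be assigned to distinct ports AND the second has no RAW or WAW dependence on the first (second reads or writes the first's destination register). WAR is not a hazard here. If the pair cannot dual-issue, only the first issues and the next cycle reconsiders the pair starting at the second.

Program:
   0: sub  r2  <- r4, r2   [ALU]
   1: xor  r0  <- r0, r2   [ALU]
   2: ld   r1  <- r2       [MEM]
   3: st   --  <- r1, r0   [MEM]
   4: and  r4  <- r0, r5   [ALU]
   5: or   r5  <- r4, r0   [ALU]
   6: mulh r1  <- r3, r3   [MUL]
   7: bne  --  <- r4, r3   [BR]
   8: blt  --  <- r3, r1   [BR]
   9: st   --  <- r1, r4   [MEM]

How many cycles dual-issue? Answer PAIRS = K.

PAIRS = 4

#0 head=0: sub i0 RAW r2
#1 head=1: xor ld i1&i2 2-wide
#2 head=3: st and i3&i4 2-wide
#3 head=5: or mulh i5&i6 2-wide
#4 head=7: bne i7 no-port BR/BR
#5 head=8: blt st i8&i9 2-wide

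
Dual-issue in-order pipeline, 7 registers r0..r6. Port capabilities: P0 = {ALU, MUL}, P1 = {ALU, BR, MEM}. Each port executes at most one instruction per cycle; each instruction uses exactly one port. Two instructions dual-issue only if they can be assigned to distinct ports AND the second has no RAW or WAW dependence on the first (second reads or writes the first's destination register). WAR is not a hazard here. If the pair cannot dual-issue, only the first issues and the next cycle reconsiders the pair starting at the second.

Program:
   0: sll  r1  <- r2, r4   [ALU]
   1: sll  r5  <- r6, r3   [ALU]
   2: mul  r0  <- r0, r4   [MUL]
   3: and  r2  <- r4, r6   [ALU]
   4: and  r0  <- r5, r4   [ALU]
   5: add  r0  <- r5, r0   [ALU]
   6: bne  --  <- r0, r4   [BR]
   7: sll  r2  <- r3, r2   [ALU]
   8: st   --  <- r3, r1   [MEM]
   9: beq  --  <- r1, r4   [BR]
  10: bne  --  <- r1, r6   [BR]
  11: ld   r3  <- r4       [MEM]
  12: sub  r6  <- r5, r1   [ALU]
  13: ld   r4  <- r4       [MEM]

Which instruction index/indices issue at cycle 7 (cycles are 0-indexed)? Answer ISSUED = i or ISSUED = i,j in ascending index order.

  cy0 -> i0,i1 (sll/sll) 2-wide
  cy1 -> i2,i3 (mul/and) 2-wide
  cy2 -> i4 (and) RAW+WAW r0
  cy3 -> i5 (add) RAW r0
  cy4 -> i6,i7 (bne/sll) 2-wide
  cy5 -> i8 (st) no-port MEM/BR
  cy6 -> i9 (beq) no-port BR/BR
  cy7 -> i10 (bne) no-port BR/MEM
  cy8 -> i11,i12 (ld/sub) 2-wide
  cy9 -> i13 (ld) tail

ISSUED = 10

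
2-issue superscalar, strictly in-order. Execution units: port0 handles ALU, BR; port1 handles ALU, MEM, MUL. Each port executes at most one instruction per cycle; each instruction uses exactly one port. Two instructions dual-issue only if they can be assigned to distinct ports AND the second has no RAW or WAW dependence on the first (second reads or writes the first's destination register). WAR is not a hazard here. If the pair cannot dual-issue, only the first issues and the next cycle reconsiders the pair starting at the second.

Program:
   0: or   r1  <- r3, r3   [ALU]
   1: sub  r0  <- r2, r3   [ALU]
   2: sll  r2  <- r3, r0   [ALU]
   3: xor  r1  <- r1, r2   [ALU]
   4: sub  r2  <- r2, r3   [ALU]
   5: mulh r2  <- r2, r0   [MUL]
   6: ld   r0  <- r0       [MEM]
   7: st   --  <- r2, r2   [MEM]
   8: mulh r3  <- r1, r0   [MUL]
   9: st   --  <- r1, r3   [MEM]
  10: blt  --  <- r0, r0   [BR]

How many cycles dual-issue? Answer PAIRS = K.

PAIRS = 3

0. or.ALU sub.ALU @i0,i1  | 2-wide
1. sll.ALU @i2  | RAW r2
2. xor.ALU sub.ALU @i3,i4  | 2-wide
3. mulh.MUL @i5  | no-port MUL/MEM
4. ld.MEM @i6  | no-port MEM/MEM
5. st.MEM @i7  | no-port MEM/MUL
6. mulh.MUL @i8  | no-port MUL/MEM
7. st.MEM blt.BR @i9,i10  | 2-wide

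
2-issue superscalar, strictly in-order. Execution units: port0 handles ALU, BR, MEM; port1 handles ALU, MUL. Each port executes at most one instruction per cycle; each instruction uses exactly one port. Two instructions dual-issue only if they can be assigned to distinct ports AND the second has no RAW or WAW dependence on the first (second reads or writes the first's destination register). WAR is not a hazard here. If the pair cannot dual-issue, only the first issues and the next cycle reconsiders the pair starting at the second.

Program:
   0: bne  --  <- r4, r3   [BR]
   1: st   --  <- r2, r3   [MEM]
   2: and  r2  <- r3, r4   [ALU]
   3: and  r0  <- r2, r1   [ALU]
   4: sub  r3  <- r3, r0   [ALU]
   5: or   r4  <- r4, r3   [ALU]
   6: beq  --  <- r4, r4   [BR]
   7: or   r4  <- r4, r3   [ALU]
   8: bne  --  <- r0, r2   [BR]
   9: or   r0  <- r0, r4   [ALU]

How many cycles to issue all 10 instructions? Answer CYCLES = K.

CYCLES = 7

  cy0 -> i0 (bne.BR) no-port BR/MEM
  cy1 -> i1,i2 (st.MEM and.ALU) pair
  cy2 -> i3 (and.ALU) RAW r0
  cy3 -> i4 (sub.ALU) RAW r3
  cy4 -> i5 (or.ALU) RAW r4
  cy5 -> i6,i7 (beq.BR or.ALU) pair
  cy6 -> i8,i9 (bne.BR or.ALU) pair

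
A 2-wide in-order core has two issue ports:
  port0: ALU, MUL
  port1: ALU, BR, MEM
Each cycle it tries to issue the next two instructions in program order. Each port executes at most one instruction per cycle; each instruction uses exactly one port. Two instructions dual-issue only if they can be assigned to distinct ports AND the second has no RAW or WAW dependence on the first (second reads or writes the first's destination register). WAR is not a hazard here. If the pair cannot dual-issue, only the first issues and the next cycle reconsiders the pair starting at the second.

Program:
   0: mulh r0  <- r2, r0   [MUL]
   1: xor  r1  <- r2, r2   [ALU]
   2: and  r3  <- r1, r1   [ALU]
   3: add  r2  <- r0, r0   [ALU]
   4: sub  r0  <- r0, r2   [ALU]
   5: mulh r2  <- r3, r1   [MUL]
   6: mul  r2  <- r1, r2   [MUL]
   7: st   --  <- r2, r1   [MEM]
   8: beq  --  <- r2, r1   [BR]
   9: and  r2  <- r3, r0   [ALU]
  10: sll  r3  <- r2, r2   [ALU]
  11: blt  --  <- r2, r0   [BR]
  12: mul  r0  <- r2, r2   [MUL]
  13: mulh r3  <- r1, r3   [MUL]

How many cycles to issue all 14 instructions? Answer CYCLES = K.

CYCLES = 9

[0] i0,i1  mulh.MUL/xor.ALU  -- dual
[1] i2,i3  and.ALU/add.ALU  -- dual
[2] i4,i5  sub.ALU/mulh.MUL  -- dual
[3] i6  mul.MUL  -- RAW r2
[4] i7  st.MEM  -- no-port MEM/BR
[5] i8,i9  beq.BR/and.ALU  -- dual
[6] i10,i11  sll.ALU/blt.BR  -- dual
[7] i12  mul.MUL  -- no-port MUL/MUL
[8] i13  mulh.MUL  -- tail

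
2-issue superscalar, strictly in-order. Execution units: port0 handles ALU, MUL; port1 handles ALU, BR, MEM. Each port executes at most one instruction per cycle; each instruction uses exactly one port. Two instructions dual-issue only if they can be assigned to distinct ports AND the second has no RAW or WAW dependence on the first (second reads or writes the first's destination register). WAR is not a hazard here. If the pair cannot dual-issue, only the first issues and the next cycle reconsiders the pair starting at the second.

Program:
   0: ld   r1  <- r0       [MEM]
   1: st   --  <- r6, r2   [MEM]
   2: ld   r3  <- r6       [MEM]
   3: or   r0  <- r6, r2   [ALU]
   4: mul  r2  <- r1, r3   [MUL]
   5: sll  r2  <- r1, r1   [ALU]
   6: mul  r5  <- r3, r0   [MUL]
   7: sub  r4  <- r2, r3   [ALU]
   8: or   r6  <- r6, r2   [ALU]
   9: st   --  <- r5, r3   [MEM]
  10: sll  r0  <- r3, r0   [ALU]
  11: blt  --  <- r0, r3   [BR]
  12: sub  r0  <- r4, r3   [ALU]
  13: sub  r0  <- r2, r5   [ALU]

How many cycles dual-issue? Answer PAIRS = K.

c0: i0 ld  no-port MEM/MEM
c1: i1 st  no-port MEM/MEM
c2: i2&i3 ld or  pair
c3: i4 mul  WAW r2
c4: i5&i6 sll mul  pair
c5: i7&i8 sub or  pair
c6: i9&i10 st sll  pair
c7: i11&i12 blt sub  pair
c8: i13 sub  tail

PAIRS = 5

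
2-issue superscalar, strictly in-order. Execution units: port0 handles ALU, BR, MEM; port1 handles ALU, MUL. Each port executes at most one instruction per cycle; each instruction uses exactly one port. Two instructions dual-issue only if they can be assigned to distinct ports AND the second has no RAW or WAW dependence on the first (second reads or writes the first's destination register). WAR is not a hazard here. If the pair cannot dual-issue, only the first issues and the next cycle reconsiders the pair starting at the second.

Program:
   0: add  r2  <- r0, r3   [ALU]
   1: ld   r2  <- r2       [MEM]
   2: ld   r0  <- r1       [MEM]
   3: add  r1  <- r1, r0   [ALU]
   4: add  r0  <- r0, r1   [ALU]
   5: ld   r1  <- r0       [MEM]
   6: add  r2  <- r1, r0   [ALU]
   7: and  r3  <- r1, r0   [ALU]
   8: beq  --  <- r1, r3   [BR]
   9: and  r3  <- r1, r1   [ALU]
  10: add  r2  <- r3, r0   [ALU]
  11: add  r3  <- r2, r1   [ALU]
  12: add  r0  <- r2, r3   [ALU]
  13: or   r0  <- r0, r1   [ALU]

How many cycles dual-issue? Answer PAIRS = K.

PAIRS = 2

0. add @i0  | RAW+WAW r2
1. ld @i1  | no-port MEM/MEM
2. ld @i2  | RAW r0
3. add @i3  | RAW r1
4. add @i4  | RAW r0
5. ld @i5  | RAW r1
6. add/and @i6+i7  | pair
7. beq/and @i8+i9  | pair
8. add @i10  | RAW r2
9. add @i11  | RAW r3
10. add @i12  | RAW+WAW r0
11. or @i13  | tail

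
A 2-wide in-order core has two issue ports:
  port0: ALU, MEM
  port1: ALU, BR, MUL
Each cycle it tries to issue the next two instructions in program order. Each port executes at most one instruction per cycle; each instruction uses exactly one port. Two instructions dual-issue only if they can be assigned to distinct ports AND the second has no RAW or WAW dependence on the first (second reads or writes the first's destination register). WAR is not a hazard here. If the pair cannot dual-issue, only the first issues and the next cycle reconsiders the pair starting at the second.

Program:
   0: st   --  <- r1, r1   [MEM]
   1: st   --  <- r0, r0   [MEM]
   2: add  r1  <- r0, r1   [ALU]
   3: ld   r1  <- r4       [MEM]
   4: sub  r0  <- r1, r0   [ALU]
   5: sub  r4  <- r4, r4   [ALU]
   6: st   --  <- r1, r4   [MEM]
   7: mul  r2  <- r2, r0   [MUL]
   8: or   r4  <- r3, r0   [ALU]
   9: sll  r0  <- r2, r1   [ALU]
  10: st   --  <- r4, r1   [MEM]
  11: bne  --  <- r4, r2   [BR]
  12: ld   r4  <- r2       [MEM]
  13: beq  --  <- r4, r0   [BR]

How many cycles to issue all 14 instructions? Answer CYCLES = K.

[0] i0  st  -- no-port MEM/MEM
[1] i1+i2  st add  -- 2-wide
[2] i3  ld  -- RAW r1
[3] i4+i5  sub sub  -- 2-wide
[4] i6+i7  st mul  -- 2-wide
[5] i8+i9  or sll  -- 2-wide
[6] i10+i11  st bne  -- 2-wide
[7] i12  ld  -- RAW r4
[8] i13  beq  -- tail

CYCLES = 9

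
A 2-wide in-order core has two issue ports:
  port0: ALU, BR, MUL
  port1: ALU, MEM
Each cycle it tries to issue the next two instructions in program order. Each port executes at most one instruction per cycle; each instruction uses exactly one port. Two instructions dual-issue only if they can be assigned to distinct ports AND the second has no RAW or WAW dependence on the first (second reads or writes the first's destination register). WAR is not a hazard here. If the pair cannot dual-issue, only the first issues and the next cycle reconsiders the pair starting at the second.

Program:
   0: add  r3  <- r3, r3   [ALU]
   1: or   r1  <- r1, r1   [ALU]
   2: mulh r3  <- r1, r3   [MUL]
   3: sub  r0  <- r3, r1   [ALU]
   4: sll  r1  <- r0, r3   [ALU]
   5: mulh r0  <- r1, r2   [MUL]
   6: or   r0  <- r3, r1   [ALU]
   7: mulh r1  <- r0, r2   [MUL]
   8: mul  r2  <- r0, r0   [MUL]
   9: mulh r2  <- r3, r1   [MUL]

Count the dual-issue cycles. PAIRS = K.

0. add.ALU;or.ALU @i0&i1  | 2-wide
1. mulh.MUL @i2  | RAW r3
2. sub.ALU @i3  | RAW r0
3. sll.ALU @i4  | RAW r1
4. mulh.MUL @i5  | WAW r0
5. or.ALU @i6  | RAW r0
6. mulh.MUL @i7  | no-port MUL/MUL
7. mul.MUL @i8  | no-port MUL/MUL
8. mulh.MUL @i9  | tail

PAIRS = 1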